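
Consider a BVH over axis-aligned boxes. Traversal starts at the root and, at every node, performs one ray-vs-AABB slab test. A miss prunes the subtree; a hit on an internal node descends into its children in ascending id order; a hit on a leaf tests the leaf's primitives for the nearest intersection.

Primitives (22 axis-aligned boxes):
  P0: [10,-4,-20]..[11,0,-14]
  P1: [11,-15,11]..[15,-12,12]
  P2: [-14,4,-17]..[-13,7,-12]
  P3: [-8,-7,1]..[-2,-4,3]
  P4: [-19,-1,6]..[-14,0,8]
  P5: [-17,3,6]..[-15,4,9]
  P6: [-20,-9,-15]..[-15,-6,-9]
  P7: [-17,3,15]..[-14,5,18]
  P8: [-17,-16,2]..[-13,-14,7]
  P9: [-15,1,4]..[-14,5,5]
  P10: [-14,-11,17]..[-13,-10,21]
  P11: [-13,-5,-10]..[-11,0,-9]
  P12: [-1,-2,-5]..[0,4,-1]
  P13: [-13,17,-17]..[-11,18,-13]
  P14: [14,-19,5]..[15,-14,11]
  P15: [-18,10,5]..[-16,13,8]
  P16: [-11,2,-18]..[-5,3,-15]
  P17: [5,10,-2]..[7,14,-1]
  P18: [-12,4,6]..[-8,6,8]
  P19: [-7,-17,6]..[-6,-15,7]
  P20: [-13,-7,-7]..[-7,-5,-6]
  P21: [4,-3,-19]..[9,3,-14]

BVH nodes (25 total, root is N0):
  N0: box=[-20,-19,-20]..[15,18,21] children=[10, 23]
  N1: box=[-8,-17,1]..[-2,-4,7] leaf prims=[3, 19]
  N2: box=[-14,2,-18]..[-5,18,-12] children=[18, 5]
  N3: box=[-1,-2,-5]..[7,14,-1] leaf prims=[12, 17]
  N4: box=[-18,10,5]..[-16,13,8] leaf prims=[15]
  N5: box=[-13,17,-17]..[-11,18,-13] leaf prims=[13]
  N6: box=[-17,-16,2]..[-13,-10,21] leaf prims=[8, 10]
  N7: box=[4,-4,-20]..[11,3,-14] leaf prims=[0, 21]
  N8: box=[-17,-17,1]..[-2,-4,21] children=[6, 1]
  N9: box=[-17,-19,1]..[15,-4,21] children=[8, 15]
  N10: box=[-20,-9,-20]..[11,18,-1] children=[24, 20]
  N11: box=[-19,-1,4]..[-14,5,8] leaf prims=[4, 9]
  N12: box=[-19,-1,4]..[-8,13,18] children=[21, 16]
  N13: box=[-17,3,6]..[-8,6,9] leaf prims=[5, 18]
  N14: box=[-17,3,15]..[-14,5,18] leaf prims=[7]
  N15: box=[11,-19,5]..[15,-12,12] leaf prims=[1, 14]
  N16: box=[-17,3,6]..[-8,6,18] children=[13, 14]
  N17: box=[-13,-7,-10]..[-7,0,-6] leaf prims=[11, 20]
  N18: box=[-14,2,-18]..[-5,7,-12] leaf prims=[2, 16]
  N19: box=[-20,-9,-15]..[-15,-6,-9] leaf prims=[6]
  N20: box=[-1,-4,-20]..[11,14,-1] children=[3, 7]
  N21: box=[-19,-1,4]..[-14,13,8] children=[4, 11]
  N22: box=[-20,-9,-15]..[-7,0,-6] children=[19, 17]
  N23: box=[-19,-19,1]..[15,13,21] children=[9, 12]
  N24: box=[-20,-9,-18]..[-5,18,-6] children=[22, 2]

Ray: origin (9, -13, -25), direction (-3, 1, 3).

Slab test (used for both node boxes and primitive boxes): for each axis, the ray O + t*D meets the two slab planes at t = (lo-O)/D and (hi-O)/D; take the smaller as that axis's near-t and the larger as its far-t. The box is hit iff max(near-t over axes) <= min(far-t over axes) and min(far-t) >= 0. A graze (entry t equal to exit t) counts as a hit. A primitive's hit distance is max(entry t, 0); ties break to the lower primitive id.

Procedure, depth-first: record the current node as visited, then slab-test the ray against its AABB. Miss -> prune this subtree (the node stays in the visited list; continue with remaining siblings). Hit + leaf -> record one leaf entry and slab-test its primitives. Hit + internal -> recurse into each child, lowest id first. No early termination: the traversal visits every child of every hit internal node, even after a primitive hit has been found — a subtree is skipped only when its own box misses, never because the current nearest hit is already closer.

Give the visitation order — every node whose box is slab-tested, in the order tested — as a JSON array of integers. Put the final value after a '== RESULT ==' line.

Walk:
N0 x:[-2,29/3] y:[-6,31] z:[5/3,46/3] -> hit [5/3,29/3], descend [10, 23]
  N10 x:[-2/3,29/3] y:[4,31] z:[5/3,8] -> hit [4,8], descend [20, 24]
    N20 x:[-2/3,10/3] y:[9,27] z:[5/3,8] -> miss, prune
    N24 x:[14/3,29/3] y:[4,31] z:[7/3,19/3] -> hit [14/3,19/3], descend [2, 22]
      N2 x:[14/3,23/3] y:[15,31] z:[7/3,13/3] -> miss, prune
      N22 x:[16/3,29/3] y:[4,13] z:[10/3,19/3] -> hit [16/3,19/3], descend [17, 19]
        N17 x:[16/3,22/3] y:[6,13] z:[5,19/3] -> hit [6,19/3] leaf, test {P11(miss), P20@t=6}
        N19 x:[8,29/3] y:[4,7] z:[10/3,16/3] -> miss, prune
  N23 x:[-2,28/3] y:[-6,26] z:[26/3,46/3] -> hit [26/3,28/3], descend [9, 12]
    N9 x:[-2,26/3] y:[-6,9] z:[26/3,46/3] -> hit [26/3,26/3], descend [8, 15]
      N8 x:[11/3,26/3] y:[-4,9] z:[26/3,46/3] -> hit [26/3,26/3], descend [1, 6]
        N1 x:[11/3,17/3] y:[-4,9] z:[26/3,32/3] -> miss, prune
        N6 x:[22/3,26/3] y:[-3,3] z:[9,46/3] -> miss, prune
      N15 x:[-2,-2/3] y:[-6,1] z:[10,37/3] -> miss, prune
    N12 x:[17/3,28/3] y:[12,26] z:[29/3,43/3] -> miss, prune

15 AABB tests over nodes [0, 10, 20, 24, 2, 22, 17, 19, 23, 9, 8, 1, 6, 15, 12]; 1 leaf entered; closest P20.

== RESULT ==
[0, 10, 20, 24, 2, 22, 17, 19, 23, 9, 8, 1, 6, 15, 12]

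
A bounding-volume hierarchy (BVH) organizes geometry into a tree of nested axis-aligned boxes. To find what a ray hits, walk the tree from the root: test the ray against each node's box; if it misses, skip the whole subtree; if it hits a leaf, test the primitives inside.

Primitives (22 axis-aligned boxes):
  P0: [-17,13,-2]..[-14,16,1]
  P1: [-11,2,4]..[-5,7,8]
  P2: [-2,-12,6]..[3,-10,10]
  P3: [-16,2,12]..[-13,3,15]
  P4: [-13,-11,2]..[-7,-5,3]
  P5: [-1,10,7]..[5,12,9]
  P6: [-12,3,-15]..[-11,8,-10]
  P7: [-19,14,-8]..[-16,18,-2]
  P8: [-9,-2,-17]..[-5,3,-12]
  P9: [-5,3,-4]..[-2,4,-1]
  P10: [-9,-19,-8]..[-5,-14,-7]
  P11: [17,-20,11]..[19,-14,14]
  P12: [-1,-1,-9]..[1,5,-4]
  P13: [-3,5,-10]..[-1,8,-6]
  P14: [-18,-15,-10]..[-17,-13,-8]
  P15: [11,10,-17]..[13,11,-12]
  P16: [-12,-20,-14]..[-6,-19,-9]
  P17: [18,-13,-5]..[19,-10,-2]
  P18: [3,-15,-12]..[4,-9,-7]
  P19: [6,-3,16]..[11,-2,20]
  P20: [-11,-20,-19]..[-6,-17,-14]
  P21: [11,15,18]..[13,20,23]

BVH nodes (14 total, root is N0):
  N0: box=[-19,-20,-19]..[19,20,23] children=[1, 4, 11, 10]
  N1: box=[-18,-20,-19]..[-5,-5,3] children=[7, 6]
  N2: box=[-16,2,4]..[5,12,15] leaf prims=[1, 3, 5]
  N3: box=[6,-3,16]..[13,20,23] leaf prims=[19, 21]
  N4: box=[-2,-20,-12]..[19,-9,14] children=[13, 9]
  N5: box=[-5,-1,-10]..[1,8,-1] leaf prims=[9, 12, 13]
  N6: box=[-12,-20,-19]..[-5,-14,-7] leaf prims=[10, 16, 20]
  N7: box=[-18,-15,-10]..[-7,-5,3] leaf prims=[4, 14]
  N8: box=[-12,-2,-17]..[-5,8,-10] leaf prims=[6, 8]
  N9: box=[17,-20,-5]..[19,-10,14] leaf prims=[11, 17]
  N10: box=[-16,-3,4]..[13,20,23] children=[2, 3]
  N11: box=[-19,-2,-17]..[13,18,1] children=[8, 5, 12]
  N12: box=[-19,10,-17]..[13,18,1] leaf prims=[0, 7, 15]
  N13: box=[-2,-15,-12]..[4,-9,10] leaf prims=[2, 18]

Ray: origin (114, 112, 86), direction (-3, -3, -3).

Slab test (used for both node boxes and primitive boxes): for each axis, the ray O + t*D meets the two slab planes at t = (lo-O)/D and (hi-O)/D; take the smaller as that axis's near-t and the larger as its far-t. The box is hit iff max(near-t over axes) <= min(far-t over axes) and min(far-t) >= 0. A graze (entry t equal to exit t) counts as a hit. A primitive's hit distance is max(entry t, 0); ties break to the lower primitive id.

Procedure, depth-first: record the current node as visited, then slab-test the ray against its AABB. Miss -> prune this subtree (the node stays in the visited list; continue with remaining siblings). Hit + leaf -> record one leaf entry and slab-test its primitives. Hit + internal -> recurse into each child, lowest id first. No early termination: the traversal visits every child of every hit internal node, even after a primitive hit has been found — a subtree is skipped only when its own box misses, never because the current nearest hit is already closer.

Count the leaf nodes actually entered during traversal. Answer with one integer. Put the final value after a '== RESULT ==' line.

Walk:
N0 x:[95/3,133/3] y:[92/3,44] z:[21,35] -> hit [95/3,35], descend [1, 4, 10, 11]
  N1 x:[119/3,44] y:[39,44] z:[83/3,35] -> miss, prune
  N4 x:[95/3,116/3] y:[121/3,44] z:[24,98/3] -> miss, prune
  N10 x:[101/3,130/3] y:[92/3,115/3] z:[21,82/3] -> miss, prune
  N11 x:[101/3,133/3] y:[94/3,38] z:[85/3,103/3] -> hit [101/3,103/3], descend [5, 8, 12]
    N5 x:[113/3,119/3] y:[104/3,113/3] z:[29,32] -> miss, prune
    N8 x:[119/3,42] y:[104/3,38] z:[32,103/3] -> miss, prune
    N12 x:[101/3,133/3] y:[94/3,34] z:[85/3,103/3] -> hit [101/3,34] leaf, test {P0(miss), P7(miss), P15@t=101/3}

Summary -> nodes [0, 1, 4, 10, 11, 5, 8, 12]; box-tests=8; leaf-entries=1; first=P15

== RESULT ==
1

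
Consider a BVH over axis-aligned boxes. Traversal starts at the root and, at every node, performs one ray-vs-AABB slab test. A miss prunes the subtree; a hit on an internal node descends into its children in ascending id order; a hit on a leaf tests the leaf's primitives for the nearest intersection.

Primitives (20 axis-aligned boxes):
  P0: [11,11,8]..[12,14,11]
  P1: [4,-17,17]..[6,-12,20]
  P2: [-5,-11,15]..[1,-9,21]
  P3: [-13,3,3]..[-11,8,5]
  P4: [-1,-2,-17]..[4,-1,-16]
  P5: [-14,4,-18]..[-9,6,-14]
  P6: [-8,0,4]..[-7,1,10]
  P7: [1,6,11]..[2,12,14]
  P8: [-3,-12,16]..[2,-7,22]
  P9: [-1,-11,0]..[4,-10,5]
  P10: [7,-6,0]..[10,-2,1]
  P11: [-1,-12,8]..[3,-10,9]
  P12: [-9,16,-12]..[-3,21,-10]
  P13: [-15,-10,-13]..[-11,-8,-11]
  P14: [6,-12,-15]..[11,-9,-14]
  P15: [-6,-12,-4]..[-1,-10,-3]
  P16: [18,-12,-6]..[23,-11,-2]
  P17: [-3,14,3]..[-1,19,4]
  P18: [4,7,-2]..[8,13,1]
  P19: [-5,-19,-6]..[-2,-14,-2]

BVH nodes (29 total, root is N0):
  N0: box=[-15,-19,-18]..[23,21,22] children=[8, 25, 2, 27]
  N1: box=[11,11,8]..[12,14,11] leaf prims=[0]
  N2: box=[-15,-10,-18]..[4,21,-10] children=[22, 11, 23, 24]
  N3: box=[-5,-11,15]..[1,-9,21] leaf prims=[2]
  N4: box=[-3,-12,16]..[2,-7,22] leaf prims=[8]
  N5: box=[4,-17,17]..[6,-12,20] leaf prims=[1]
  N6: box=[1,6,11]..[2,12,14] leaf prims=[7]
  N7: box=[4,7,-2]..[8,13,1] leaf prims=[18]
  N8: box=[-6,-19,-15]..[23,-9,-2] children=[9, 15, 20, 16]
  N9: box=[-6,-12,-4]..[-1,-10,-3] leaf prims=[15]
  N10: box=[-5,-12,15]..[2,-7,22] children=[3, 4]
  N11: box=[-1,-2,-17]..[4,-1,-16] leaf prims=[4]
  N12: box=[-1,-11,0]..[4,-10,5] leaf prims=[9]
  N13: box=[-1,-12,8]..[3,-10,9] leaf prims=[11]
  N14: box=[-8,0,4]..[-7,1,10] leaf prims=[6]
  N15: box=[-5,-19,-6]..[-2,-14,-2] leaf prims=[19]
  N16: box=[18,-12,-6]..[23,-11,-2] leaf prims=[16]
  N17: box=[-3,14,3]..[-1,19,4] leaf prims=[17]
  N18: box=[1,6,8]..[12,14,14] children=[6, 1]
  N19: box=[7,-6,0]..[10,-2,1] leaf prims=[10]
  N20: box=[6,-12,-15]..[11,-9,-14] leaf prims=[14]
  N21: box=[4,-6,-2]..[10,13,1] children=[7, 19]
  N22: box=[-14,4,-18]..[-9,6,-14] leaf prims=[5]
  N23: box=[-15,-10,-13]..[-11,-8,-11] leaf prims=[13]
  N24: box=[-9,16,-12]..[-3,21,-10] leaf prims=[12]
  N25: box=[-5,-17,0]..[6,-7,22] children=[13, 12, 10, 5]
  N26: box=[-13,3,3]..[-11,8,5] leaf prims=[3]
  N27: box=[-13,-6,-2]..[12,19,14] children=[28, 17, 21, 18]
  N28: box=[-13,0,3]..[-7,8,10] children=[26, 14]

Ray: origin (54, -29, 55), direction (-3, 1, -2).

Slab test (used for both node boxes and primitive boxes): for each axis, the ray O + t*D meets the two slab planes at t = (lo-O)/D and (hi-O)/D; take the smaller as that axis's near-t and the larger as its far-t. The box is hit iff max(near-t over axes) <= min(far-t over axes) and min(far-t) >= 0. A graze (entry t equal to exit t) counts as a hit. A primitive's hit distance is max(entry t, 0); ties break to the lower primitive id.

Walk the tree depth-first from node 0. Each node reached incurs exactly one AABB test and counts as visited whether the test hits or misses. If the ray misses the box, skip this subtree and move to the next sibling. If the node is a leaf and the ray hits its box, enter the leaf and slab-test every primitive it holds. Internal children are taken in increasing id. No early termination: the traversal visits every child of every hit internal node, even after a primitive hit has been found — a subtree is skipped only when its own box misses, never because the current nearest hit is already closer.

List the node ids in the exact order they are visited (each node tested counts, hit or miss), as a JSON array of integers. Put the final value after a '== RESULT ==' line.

Traverse from the root:
N0 x:[31/3,23] y:[10,50] z:[33/2,73/2] -> hit [33/2,23], descend [2, 8, 25, 27]
  N2 x:[50/3,23] y:[19,50] z:[65/2,73/2] -> miss, prune
  N8 x:[31/3,20] y:[10,20] z:[57/2,35] -> miss, prune
  N25 x:[16,59/3] y:[12,22] z:[33/2,55/2] -> hit [33/2,59/3], descend [5, 10, 12, 13]
    N5 x:[16,50/3] y:[12,17] z:[35/2,19] -> miss, prune
    N10 x:[52/3,59/3] y:[17,22] z:[33/2,20] -> hit [52/3,59/3], descend [3, 4]
      N3 x:[53/3,59/3] y:[18,20] z:[17,20] -> hit [18,59/3] leaf, test {P2@t=18}
      N4 x:[52/3,19] y:[17,22] z:[33/2,39/2] -> hit [52/3,19] leaf, test {P8@t=52/3}
    N12 x:[50/3,55/3] y:[18,19] z:[25,55/2] -> miss, prune
    N13 x:[17,55/3] y:[17,19] z:[23,47/2] -> miss, prune
  N27 x:[14,67/3] y:[23,48] z:[41/2,57/2] -> miss, prune

11 AABB tests over nodes [0, 2, 8, 25, 5, 10, 3, 4, 12, 13, 27]; 2 leaves entered; closest P8.

== RESULT ==
[0, 2, 8, 25, 5, 10, 3, 4, 12, 13, 27]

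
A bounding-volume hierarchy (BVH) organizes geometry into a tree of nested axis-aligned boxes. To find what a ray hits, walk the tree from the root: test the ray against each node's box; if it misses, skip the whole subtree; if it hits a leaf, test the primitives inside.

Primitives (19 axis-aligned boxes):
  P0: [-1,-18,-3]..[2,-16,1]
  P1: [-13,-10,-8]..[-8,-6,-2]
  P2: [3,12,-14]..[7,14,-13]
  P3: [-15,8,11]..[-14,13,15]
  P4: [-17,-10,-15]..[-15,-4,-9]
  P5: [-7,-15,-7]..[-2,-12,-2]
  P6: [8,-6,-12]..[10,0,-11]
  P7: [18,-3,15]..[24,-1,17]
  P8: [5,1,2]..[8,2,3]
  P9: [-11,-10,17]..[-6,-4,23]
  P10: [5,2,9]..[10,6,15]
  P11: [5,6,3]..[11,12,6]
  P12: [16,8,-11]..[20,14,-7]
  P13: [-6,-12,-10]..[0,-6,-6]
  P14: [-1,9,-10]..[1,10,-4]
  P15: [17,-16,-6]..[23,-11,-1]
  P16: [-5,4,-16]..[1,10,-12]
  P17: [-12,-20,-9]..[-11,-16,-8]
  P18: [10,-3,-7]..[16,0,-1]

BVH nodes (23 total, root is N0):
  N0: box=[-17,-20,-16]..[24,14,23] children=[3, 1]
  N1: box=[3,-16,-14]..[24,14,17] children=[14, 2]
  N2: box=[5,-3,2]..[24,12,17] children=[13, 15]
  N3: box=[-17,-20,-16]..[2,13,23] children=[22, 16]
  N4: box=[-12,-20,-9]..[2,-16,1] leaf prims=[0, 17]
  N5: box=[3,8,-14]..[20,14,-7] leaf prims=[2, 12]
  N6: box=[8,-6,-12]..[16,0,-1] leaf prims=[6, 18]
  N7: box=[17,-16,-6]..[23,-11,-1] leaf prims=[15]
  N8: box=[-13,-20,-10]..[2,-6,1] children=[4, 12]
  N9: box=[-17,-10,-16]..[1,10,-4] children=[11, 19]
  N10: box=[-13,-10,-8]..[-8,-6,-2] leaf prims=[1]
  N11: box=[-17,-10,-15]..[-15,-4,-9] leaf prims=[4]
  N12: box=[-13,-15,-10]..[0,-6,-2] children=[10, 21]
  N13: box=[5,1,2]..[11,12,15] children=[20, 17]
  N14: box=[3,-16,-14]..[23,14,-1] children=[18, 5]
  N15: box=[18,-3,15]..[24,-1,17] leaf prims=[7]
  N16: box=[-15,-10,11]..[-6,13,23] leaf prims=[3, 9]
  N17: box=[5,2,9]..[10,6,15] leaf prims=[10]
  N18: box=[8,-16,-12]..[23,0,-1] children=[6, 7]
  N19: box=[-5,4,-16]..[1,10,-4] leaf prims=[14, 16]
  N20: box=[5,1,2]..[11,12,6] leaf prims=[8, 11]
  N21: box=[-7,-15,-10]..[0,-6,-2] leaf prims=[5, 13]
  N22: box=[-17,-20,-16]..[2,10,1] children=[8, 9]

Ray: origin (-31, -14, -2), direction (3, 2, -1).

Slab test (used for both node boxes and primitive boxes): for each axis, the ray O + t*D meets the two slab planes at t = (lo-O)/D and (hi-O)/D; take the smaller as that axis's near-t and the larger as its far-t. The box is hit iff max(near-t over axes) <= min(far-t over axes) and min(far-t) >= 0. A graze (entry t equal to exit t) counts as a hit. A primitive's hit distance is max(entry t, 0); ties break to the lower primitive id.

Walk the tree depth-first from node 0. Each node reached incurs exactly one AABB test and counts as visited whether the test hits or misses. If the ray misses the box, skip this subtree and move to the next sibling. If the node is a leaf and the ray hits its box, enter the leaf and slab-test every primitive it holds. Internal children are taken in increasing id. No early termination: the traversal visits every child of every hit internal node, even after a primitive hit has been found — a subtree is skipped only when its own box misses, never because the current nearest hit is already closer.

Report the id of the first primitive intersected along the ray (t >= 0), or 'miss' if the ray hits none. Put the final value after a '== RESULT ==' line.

Traverse from the root:
N0 x:[14/3,55/3] y:[-3,14] z:[-25,14] -> hit [14/3,14], descend [1, 3]
  N1 x:[34/3,55/3] y:[-1,14] z:[-19,12] -> hit [34/3,12], descend [2, 14]
    N2 x:[12,55/3] y:[11/2,13] z:[-19,-4] -> miss, prune
    N14 x:[34/3,18] y:[-1,14] z:[-1,12] -> hit [34/3,12], descend [5, 18]
      N5 x:[34/3,17] y:[11,14] z:[5,12] -> hit [34/3,12] leaf, test {P2(miss), P12(miss)}
      N18 x:[13,18] y:[-1,7] z:[-1,10] -> miss, prune
  N3 x:[14/3,11] y:[-3,27/2] z:[-25,14] -> hit [14/3,11], descend [16, 22]
    N16 x:[16/3,25/3] y:[2,27/2] z:[-25,-13] -> miss, prune
    N22 x:[14/3,11] y:[-3,12] z:[-3,14] -> hit [14/3,11], descend [8, 9]
      N8 x:[6,11] y:[-3,4] z:[-3,8] -> miss, prune
      N9 x:[14/3,32/3] y:[2,12] z:[2,14] -> hit [14/3,32/3], descend [11, 19]
        N11 x:[14/3,16/3] y:[2,5] z:[7,13] -> miss, prune
        N19 x:[26/3,32/3] y:[9,12] z:[2,14] -> hit [9,32/3] leaf, test {P14(miss), P16@t=10}

Summary -> nodes [0, 1, 2, 14, 5, 18, 3, 16, 22, 8, 9, 11, 19]; box-tests=13; leaf-entries=2; first=P16

== RESULT ==
16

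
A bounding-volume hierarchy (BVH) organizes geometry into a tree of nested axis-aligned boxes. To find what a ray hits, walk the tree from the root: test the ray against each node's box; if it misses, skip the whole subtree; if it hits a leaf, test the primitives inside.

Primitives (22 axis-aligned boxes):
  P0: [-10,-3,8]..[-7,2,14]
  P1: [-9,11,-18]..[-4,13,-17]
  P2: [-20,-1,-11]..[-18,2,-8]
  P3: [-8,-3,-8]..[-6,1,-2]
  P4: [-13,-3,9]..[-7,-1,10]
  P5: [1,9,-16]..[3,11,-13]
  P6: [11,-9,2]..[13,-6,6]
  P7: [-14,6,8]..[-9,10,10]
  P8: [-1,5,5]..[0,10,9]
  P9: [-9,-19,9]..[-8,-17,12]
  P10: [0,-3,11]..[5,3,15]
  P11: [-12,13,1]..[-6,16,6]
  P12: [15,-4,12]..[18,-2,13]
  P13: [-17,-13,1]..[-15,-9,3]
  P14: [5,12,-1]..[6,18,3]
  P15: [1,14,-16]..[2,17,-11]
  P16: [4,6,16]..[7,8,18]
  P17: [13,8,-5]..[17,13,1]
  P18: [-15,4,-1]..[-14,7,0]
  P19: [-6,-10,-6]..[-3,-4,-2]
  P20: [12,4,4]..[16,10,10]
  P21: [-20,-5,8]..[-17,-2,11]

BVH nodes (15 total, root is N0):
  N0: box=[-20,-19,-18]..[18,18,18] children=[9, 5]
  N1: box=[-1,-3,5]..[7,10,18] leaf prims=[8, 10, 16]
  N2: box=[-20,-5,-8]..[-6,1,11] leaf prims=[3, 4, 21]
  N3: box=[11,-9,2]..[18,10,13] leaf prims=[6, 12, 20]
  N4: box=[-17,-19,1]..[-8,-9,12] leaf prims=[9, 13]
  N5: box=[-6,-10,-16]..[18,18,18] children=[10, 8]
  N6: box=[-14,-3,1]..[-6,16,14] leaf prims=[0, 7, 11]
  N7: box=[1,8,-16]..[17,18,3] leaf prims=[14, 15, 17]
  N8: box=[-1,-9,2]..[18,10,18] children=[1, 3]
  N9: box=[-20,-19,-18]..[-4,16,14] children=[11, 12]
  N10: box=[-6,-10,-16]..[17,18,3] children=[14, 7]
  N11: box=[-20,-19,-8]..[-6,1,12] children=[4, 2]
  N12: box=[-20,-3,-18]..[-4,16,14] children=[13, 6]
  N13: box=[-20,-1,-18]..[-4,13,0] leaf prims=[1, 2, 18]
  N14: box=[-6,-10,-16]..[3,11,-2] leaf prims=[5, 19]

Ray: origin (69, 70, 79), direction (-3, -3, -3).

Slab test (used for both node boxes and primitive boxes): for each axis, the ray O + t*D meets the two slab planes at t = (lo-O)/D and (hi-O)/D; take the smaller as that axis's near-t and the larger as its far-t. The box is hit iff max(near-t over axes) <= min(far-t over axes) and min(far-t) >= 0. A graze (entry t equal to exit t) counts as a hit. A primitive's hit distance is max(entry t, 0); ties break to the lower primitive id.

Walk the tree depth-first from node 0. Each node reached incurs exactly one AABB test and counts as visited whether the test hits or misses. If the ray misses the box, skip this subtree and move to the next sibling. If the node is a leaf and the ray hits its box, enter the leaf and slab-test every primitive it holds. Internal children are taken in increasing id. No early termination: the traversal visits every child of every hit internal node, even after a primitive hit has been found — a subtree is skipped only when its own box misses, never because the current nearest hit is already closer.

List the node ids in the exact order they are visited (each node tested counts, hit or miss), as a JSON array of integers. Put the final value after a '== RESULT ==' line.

Trace the traversal:
N0 x:[17,89/3] y:[52/3,89/3] z:[61/3,97/3] -> hit [61/3,89/3], descend [5, 9]
  N5 x:[17,25] y:[52/3,80/3] z:[61/3,95/3] -> hit [61/3,25], descend [8, 10]
    N8 x:[17,70/3] y:[20,79/3] z:[61/3,77/3] -> hit [61/3,70/3], descend [1, 3]
      N1 x:[62/3,70/3] y:[20,73/3] z:[61/3,74/3] -> hit [62/3,70/3] leaf, test {P8(miss), P10@t=67/3, P16@t=62/3}
      N3 x:[17,58/3] y:[20,79/3] z:[22,77/3] -> miss, prune
    N10 x:[52/3,25] y:[52/3,80/3] z:[76/3,95/3] -> miss, prune
  N9 x:[73/3,89/3] y:[18,89/3] z:[65/3,97/3] -> hit [73/3,89/3], descend [11, 12]
    N11 x:[25,89/3] y:[23,89/3] z:[67/3,29] -> hit [25,29], descend [2, 4]
      N2 x:[25,89/3] y:[23,25] z:[68/3,29] -> hit [25,25] leaf, test {P3(miss), P4(miss), P21(miss)}
      N4 x:[77/3,86/3] y:[79/3,89/3] z:[67/3,26] -> miss, prune
    N12 x:[73/3,89/3] y:[18,73/3] z:[65/3,97/3] -> hit [73/3,73/3], descend [6, 13]
      N6 x:[25,83/3] y:[18,73/3] z:[65/3,26] -> miss, prune
      N13 x:[73/3,89/3] y:[19,71/3] z:[79/3,97/3] -> miss, prune

13 AABB tests over nodes [0, 5, 8, 1, 3, 10, 9, 11, 2, 4, 12, 6, 13]; 2 leaves entered; closest P16.

== RESULT ==
[0, 5, 8, 1, 3, 10, 9, 11, 2, 4, 12, 6, 13]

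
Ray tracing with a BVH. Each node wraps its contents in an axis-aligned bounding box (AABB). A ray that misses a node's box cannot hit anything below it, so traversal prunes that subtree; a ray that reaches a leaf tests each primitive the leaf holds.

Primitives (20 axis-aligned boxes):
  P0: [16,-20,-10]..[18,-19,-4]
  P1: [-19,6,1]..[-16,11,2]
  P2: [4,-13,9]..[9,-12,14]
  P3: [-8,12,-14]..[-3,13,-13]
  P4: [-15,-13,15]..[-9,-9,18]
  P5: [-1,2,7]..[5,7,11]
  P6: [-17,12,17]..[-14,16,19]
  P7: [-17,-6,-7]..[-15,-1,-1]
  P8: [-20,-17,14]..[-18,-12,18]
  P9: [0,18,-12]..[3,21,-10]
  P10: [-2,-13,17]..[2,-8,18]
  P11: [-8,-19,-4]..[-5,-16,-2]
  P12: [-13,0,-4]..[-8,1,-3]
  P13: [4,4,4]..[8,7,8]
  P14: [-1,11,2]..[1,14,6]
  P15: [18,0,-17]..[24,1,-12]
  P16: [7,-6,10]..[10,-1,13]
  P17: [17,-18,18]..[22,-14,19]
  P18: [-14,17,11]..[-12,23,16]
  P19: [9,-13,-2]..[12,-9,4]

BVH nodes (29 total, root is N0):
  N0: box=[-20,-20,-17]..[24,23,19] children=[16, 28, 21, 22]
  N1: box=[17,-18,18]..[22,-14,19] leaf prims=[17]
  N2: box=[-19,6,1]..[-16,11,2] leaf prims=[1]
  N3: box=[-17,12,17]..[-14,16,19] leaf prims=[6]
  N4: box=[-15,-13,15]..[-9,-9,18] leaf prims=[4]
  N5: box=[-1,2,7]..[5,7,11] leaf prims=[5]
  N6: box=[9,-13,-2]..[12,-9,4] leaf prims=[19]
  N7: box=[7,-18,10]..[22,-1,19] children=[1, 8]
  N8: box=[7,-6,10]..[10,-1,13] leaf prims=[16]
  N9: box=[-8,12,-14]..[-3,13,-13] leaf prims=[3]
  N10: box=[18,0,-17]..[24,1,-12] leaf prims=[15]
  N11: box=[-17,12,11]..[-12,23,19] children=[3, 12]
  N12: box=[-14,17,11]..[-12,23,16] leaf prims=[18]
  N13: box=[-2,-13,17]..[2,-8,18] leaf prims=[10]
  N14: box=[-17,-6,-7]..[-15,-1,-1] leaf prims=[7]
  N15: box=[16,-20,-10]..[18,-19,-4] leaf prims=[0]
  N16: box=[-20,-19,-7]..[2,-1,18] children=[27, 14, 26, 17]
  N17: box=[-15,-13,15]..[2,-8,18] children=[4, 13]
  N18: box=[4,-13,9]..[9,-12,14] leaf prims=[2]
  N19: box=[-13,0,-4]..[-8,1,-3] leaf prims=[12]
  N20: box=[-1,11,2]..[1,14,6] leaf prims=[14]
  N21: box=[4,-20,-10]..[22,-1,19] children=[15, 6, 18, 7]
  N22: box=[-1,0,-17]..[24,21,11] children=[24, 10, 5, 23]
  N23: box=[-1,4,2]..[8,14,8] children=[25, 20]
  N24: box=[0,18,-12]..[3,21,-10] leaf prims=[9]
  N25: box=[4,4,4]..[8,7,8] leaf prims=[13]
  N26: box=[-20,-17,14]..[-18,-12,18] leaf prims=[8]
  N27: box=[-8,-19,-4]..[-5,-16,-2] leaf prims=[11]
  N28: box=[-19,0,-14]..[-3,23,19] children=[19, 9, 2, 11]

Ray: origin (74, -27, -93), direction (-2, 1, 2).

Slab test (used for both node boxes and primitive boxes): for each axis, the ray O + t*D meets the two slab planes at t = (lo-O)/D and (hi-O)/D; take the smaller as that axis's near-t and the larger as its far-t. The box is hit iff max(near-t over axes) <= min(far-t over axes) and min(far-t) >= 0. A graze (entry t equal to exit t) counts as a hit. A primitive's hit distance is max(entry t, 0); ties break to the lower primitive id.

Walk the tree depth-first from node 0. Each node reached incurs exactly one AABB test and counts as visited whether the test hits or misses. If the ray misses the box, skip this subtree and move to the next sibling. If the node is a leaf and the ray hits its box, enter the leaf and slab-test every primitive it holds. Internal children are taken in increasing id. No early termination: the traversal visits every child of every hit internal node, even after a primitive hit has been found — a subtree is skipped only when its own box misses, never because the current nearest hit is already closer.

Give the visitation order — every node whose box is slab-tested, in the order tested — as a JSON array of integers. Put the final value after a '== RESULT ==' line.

Trace the traversal:
N0 x:[25,47] y:[7,50] z:[38,56] -> hit [38,47], descend [16, 21, 22, 28]
  N16 x:[36,47] y:[8,26] z:[43,111/2] -> miss, prune
  N21 x:[26,35] y:[7,26] z:[83/2,56] -> miss, prune
  N22 x:[25,75/2] y:[27,48] z:[38,52] -> miss, prune
  N28 x:[77/2,93/2] y:[27,50] z:[79/2,56] -> hit [79/2,93/2], descend [2, 9, 11, 19]
    N2 x:[45,93/2] y:[33,38] z:[47,95/2] -> miss, prune
    N9 x:[77/2,41] y:[39,40] z:[79/2,40] -> hit [79/2,40] leaf, test {P3@t=79/2}
    N11 x:[43,91/2] y:[39,50] z:[52,56] -> miss, prune
    N19 x:[41,87/2] y:[27,28] z:[89/2,45] -> miss, prune

9 AABB tests over nodes [0, 16, 21, 22, 28, 2, 9, 11, 19]; 1 leaf entered; closest P3.

== RESULT ==
[0, 16, 21, 22, 28, 2, 9, 11, 19]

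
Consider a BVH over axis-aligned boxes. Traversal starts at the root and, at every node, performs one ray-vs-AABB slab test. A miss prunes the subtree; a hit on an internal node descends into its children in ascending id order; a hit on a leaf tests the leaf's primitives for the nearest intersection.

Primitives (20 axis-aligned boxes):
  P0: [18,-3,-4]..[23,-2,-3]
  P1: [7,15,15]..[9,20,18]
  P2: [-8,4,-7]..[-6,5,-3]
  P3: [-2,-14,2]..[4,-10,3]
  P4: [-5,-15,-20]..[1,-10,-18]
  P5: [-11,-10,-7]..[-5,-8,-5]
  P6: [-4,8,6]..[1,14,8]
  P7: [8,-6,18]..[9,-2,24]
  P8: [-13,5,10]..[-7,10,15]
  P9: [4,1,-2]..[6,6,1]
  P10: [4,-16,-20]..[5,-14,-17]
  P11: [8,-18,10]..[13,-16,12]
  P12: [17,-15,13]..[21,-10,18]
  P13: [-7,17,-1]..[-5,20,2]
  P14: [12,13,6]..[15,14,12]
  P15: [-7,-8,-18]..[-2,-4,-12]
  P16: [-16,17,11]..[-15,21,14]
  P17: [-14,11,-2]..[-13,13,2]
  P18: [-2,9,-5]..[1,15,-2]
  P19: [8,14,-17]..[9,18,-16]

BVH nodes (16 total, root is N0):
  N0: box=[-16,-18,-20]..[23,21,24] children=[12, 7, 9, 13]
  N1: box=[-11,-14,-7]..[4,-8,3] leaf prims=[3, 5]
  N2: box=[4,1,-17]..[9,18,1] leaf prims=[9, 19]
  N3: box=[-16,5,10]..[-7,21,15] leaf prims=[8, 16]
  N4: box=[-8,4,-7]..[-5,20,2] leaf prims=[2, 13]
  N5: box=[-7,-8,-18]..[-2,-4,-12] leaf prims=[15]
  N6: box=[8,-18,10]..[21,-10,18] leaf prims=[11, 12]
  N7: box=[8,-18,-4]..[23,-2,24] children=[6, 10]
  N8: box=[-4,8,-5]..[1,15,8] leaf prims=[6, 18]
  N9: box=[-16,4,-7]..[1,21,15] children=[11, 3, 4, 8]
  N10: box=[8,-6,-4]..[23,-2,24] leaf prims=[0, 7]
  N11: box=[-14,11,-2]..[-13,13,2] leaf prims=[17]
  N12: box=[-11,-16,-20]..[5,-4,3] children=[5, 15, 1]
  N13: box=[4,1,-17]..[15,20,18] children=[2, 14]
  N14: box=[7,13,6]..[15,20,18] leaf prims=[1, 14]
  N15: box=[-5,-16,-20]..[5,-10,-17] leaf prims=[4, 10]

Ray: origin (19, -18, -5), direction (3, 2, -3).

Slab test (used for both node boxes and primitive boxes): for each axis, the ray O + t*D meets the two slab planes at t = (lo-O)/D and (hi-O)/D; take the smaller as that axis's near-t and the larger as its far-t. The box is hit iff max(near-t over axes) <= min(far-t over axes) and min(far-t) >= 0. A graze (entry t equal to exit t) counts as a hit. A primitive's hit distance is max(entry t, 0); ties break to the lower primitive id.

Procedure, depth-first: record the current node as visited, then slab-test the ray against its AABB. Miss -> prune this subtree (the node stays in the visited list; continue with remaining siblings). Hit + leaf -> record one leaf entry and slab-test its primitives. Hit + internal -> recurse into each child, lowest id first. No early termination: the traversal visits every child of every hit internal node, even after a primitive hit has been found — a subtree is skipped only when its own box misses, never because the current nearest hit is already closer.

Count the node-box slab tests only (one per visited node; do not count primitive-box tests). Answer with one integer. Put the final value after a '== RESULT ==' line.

Trace the traversal:
N0 x:[-35/3,4/3] y:[0,39/2] z:[-29/3,5] -> hit [0,4/3], descend [7, 9, 12, 13]
  N7 x:[-11/3,4/3] y:[0,8] z:[-29/3,-1/3] -> miss, prune
  N9 x:[-35/3,-6] y:[11,39/2] z:[-20/3,2/3] -> miss, prune
  N12 x:[-10,-14/3] y:[1,7] z:[-8/3,5] -> miss, prune
  N13 x:[-5,-4/3] y:[19/2,19] z:[-23/3,4] -> miss, prune

5 AABB tests over nodes [0, 7, 9, 12, 13]; 0 leaves entered; closest miss.

== RESULT ==
5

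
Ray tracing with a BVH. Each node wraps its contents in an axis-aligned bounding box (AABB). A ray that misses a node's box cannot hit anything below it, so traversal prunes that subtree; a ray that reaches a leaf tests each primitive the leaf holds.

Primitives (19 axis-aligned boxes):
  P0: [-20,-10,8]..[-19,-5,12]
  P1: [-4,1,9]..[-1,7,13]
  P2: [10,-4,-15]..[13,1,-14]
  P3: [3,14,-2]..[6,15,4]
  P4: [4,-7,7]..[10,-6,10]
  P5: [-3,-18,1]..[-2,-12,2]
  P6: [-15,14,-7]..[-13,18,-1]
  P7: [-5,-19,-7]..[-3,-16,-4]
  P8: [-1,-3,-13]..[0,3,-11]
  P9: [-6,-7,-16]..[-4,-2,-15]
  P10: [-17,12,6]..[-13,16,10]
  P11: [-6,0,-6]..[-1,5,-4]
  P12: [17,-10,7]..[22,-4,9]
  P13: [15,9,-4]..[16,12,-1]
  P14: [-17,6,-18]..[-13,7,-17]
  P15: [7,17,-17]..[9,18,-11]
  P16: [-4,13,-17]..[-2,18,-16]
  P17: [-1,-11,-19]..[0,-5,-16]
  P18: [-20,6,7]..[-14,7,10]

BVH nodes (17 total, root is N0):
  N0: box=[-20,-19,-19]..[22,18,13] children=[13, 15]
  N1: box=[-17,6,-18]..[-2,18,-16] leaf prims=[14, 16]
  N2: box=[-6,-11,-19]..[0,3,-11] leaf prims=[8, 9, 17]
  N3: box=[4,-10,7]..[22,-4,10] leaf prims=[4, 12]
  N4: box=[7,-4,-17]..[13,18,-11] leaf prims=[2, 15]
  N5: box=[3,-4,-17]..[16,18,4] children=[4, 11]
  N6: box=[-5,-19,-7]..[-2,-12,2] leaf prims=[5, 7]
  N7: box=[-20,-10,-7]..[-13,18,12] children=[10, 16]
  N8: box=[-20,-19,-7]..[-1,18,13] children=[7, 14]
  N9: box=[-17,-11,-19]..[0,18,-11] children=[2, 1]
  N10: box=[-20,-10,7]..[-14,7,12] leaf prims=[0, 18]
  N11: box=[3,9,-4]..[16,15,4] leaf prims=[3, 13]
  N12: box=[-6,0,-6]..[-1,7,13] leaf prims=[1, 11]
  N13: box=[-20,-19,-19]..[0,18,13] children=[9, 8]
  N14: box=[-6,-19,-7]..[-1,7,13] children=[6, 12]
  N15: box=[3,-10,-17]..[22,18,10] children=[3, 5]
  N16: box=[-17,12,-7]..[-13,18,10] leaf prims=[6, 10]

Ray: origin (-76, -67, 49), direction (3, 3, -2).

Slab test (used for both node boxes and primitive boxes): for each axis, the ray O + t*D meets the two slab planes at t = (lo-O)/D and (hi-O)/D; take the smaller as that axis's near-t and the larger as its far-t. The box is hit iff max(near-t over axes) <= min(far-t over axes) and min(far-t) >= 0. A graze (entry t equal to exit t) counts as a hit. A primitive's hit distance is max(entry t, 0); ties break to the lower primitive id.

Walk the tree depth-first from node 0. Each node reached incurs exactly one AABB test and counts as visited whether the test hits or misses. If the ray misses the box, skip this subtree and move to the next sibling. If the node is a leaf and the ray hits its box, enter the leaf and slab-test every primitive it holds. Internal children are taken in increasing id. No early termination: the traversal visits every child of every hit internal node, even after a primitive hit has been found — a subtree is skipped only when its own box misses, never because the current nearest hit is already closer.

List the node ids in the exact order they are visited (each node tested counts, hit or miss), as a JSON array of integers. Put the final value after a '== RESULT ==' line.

Trace the traversal:
N0 x:[56/3,98/3] y:[16,85/3] z:[18,34] -> hit [56/3,85/3], descend [13, 15]
  N13 x:[56/3,76/3] y:[16,85/3] z:[18,34] -> hit [56/3,76/3], descend [8, 9]
    N8 x:[56/3,25] y:[16,85/3] z:[18,28] -> hit [56/3,25], descend [7, 14]
      N7 x:[56/3,21] y:[19,85/3] z:[37/2,28] -> hit [19,21], descend [10, 16]
        N10 x:[56/3,62/3] y:[19,74/3] z:[37/2,21] -> hit [19,62/3] leaf, test {P0@t=19, P18(miss)}
        N16 x:[59/3,21] y:[79/3,85/3] z:[39/2,28] -> miss, prune
      N14 x:[70/3,25] y:[16,74/3] z:[18,28] -> hit [70/3,74/3], descend [6, 12]
        N6 x:[71/3,74/3] y:[16,55/3] z:[47/2,28] -> miss, prune
        N12 x:[70/3,25] y:[67/3,74/3] z:[18,55/2] -> hit [70/3,74/3] leaf, test {P1(miss), P11(miss)}
    N9 x:[59/3,76/3] y:[56/3,85/3] z:[30,34] -> miss, prune
  N15 x:[79/3,98/3] y:[19,85/3] z:[39/2,33] -> hit [79/3,85/3], descend [3, 5]
    N3 x:[80/3,98/3] y:[19,21] z:[39/2,21] -> miss, prune
    N5 x:[79/3,92/3] y:[21,85/3] z:[45/2,33] -> hit [79/3,85/3], descend [4, 11]
      N4 x:[83/3,89/3] y:[21,85/3] z:[30,33] -> miss, prune
      N11 x:[79/3,92/3] y:[76/3,82/3] z:[45/2,53/2] -> hit [79/3,53/2] leaf, test {P3(miss), P13(miss)}

Visited [0, 13, 8, 7, 10, 16, 14, 6, 12, 9, 15, 3, 5, 4, 11]. Tests: 15 box, 3 leaf. Nearest: P0.

== RESULT ==
[0, 13, 8, 7, 10, 16, 14, 6, 12, 9, 15, 3, 5, 4, 11]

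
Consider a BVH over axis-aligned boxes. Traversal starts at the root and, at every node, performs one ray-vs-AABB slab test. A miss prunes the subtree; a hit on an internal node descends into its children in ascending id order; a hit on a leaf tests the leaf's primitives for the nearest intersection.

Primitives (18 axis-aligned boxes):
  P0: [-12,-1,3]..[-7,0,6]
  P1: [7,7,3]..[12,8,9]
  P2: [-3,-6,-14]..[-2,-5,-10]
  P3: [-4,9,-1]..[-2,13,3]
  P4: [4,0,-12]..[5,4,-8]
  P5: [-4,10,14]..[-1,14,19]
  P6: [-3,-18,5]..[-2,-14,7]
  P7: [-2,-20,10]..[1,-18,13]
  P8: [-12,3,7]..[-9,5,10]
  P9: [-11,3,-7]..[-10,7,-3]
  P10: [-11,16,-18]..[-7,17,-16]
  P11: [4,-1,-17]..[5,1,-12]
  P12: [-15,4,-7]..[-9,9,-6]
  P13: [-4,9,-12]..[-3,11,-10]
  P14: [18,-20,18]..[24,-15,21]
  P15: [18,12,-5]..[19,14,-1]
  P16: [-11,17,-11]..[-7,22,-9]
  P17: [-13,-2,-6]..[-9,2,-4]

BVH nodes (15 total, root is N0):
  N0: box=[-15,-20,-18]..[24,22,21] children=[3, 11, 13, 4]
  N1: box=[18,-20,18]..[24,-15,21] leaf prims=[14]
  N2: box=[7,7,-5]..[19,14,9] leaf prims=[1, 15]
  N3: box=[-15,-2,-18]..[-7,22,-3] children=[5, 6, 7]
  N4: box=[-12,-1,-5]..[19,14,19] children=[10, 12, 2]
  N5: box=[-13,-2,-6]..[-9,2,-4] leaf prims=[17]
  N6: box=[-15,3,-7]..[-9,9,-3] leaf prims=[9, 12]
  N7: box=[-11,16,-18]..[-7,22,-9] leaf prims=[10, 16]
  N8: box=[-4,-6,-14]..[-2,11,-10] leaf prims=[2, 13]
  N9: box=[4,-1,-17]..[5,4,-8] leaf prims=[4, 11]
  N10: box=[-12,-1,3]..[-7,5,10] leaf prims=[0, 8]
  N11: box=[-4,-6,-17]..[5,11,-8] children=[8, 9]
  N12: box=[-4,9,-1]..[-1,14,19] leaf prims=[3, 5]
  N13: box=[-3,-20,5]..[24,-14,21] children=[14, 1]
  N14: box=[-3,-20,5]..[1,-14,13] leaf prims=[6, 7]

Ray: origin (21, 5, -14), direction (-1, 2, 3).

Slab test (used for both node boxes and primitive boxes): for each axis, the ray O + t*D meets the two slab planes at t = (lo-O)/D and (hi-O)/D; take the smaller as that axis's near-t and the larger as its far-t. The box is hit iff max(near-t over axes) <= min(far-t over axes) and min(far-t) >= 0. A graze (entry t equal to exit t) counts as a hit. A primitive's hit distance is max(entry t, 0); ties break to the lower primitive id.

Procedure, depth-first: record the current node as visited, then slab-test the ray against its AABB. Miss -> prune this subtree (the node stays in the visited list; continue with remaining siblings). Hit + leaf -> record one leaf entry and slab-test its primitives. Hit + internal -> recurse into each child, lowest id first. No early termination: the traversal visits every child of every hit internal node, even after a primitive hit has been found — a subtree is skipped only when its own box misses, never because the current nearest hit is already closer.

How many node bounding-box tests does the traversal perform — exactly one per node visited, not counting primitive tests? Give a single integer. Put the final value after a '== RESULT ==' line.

Trace the traversal:
N0 x:[-3,36] y:[-25/2,17/2] z:[-4/3,35/3] -> hit [-4/3,17/2], descend [3, 4, 11, 13]
  N3 x:[28,36] y:[-7/2,17/2] z:[-4/3,11/3] -> miss, prune
  N4 x:[2,33] y:[-3,9/2] z:[3,11] -> hit [3,9/2], descend [2, 10, 12]
    N2 x:[2,14] y:[1,9/2] z:[3,23/3] -> hit [3,9/2] leaf, test {P1(miss), P15(miss)}
    N10 x:[28,33] y:[-3,0] z:[17/3,8] -> miss, prune
    N12 x:[22,25] y:[2,9/2] z:[13/3,11] -> miss, prune
  N11 x:[16,25] y:[-11/2,3] z:[-1,2] -> miss, prune
  N13 x:[-3,24] y:[-25/2,-19/2] z:[19/3,35/3] -> miss, prune

8 AABB tests over nodes [0, 3, 4, 2, 10, 12, 11, 13]; 1 leaf entered; closest miss.

== RESULT ==
8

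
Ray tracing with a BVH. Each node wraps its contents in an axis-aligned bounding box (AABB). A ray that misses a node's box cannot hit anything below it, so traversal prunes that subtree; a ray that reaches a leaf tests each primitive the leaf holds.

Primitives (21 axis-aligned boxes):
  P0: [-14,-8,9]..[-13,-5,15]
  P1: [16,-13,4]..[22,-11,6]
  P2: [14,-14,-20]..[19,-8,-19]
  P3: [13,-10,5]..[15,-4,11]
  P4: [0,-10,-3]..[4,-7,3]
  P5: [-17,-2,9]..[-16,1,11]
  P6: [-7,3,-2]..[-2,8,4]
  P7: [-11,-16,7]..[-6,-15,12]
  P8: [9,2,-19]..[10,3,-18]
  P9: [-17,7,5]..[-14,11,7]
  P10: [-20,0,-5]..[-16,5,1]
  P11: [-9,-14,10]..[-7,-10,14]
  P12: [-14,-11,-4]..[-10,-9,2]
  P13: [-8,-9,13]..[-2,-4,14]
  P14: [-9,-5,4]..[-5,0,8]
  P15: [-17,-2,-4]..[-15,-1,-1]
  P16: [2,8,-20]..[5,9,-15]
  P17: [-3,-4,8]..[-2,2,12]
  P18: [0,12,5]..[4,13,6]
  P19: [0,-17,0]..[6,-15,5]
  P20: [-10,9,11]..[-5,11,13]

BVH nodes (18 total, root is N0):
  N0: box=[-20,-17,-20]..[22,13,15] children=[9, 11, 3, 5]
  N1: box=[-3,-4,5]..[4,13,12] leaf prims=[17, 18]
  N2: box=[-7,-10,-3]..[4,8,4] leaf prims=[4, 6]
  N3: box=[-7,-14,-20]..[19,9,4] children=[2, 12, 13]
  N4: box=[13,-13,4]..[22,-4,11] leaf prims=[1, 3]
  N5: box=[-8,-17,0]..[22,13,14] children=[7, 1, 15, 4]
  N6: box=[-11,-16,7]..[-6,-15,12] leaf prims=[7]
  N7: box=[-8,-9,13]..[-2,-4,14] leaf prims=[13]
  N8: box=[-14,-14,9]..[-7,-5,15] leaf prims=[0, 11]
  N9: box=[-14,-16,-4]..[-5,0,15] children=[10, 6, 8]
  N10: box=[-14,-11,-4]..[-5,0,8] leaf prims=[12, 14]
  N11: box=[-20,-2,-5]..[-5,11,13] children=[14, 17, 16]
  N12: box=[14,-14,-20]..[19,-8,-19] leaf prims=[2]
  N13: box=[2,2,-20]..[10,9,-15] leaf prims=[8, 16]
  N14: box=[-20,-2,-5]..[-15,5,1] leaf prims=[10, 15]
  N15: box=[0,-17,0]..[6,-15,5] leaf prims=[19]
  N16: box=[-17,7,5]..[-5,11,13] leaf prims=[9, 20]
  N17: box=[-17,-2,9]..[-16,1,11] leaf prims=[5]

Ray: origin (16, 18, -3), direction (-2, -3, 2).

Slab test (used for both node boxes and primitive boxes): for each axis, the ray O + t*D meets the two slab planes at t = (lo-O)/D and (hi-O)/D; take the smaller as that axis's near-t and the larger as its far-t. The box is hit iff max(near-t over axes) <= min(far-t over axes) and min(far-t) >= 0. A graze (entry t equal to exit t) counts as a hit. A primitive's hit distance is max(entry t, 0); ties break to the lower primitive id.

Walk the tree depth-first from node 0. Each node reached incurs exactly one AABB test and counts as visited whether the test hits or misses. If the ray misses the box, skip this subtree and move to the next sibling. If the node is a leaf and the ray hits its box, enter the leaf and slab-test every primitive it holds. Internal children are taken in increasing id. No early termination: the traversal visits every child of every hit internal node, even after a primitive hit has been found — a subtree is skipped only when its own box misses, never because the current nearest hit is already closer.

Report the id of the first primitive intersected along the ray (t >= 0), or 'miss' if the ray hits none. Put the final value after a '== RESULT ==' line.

Traverse from the root:
N0 x:[-3,18] y:[5/3,35/3] z:[-17/2,9] -> hit [5/3,9], descend [3, 5, 9, 11]
  N3 x:[-3/2,23/2] y:[3,32/3] z:[-17/2,7/2] -> hit [3,7/2], descend [2, 12, 13]
    N2 x:[6,23/2] y:[10/3,28/3] z:[0,7/2] -> miss, prune
    N12 x:[-3/2,1] y:[26/3,32/3] z:[-17/2,-8] -> miss, prune
    N13 x:[3,7] y:[3,16/3] z:[-17/2,-6] -> miss, prune
  N5 x:[-3,12] y:[5/3,35/3] z:[3/2,17/2] -> hit [5/3,17/2], descend [1, 4, 7, 15]
    N1 x:[6,19/2] y:[5/3,22/3] z:[4,15/2] -> hit [6,22/3] leaf, test {P17(miss), P18(miss)}
    N4 x:[-3,3/2] y:[22/3,31/3] z:[7/2,7] -> miss, prune
    N7 x:[9,12] y:[22/3,9] z:[8,17/2] -> miss, prune
    N15 x:[5,8] y:[11,35/3] z:[3/2,4] -> miss, prune
  N9 x:[21/2,15] y:[6,34/3] z:[-1/2,9] -> miss, prune
  N11 x:[21/2,18] y:[7/3,20/3] z:[-1,8] -> miss, prune

order=[0, 3, 2, 12, 13, 5, 1, 4, 7, 15, 9, 11]  |boxes|=12  |leaves|=1  hit=miss

== RESULT ==
miss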